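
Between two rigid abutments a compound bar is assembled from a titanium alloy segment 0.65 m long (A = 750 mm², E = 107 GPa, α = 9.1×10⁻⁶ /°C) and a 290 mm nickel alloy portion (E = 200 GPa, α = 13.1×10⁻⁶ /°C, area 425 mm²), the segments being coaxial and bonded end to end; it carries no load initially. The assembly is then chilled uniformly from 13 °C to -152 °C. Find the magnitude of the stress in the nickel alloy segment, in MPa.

If the supports were absent, the total length change would be Σ αᵢΔT Lᵢ = 9.1×10⁻⁶×165×650 + 13.1×10⁻⁶×165×290 = 1.603 mm.
The walls prevent any net length change, so an axial force P (same in every segment) develops. Compatibility: P · Σ Lᵢ/(AᵢEᵢ) = δ_free.
Σ Lᵢ/(AᵢEᵢ) = 650/(750×107×10³) + 290/(425×200×10³) = 1.151×10⁻⁵ mm/N.
P = 1.603 / 1.151×10⁻⁵ = 139200 N = 139.2 kN, tensile.
σ_{nickel alloy} = P / A = 139200 / 425 = 327.6 MPa.

σ ≈ 328 MPa (tensile)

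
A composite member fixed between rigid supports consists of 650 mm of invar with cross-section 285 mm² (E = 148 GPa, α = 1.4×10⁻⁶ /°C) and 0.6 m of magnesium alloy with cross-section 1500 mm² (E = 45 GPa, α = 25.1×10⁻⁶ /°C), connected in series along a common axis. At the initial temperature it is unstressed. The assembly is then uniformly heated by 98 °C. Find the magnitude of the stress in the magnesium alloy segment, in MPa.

Free thermal expansion of the whole bar: Σ αᵢΔT Lᵢ = 1.4×10⁻⁶×98×650 + 25.1×10⁻⁶×98×600 = 1.565 mm.
The rigid supports impose zero overall length change; the single axial force P common to all segments must satisfy P Σ Lᵢ/(AᵢEᵢ) = δ_free.
Σ Lᵢ/(AᵢEᵢ) = 650/(285×148×10³) + 600/(1500×45×10³) = 2.43×10⁻⁵ mm/N.
Hence P = δ_free / Σ(L/AE) = 1.565/2.43×10⁻⁵ = 64.41 kN (compressive).
σ_{magnesium alloy} = P / A = 64410 / 1500 = 42.94 MPa.

σ ≈ 42.9 MPa (compressive)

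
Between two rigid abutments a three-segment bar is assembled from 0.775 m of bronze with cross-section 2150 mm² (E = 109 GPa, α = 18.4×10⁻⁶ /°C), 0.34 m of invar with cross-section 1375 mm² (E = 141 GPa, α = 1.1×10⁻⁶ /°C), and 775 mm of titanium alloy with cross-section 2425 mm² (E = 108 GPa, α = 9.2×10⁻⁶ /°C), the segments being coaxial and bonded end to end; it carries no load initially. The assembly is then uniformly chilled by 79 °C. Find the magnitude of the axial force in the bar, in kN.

Free thermal contraction of the whole bar: Σ αᵢΔT Lᵢ = 18.4×10⁻⁶×79×775 + 1.1×10⁻⁶×79×340 + 9.2×10⁻⁶×79×775 = 1.719 mm.
Since the ends are fixed, an axial force P builds up, equal in every segment, with P · Σ Lᵢ/(AᵢEᵢ) = δ_free.
Σ Lᵢ/(AᵢEᵢ) = 775/(2150×109×10³) + 340/(1375×141×10³) + 775/(2425×108×10³) = 8.02×10⁻⁶ mm/N.
Hence P = δ_free / Σ(L/AE) = 1.719/8.02×10⁻⁶ = 214.4 kN (tensile).

P ≈ 214 kN (tensile)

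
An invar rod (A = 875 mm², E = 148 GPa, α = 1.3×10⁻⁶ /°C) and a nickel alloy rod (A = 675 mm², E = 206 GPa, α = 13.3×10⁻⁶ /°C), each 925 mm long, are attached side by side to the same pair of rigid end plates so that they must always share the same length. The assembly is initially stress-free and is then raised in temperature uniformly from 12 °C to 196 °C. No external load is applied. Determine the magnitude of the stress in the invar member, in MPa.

Equilibrium of a rigid end plate with no external load gives equal and opposite internal forces ±P in the two members. Since α_{nickel alloy} > α_{invar}, heating drives the nickel alloy into compression and the invar into tension.
Equating the net (thermal + elastic) strains gives |α₁ − α₂|·ΔT = P·[1/(A₁E₁) + 1/(A₂E₂)].
|α₁ − α₂|·ΔT = 12×10⁻⁶ × 184 = 0.002208.
1/(A₁E₁) + 1/(A₂E₂) = 1/(875×148×10³) + 1/(675×206×10³) = 1.491×10⁻⁸ N⁻¹.
P = 0.002208 / 1.491×10⁻⁸ = 148100 N = 148.1 kN.
σ_{invar} = P/A₁ = 148100/875 = 169.2 MPa, tensile.

σ ≈ 169 MPa (tensile)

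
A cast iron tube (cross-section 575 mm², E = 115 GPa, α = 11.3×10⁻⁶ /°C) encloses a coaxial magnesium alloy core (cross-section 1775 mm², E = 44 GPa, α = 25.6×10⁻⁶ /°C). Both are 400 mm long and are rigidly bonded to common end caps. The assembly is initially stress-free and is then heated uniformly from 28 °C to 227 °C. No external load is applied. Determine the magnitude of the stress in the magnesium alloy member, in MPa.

σ ≈ 57.4 MPa (compressive)

The magnesium alloy has the larger α, so on heating it would change length more than the cast iron if both were free. The rigid plates force a common final length, so the magnesium alloy is put into compression and the cast iron into tension, with equal and opposite forces P (no external load).
Compatibility of the two members (thermal + elastic change equal): (α₁ − α₂)ΔT = P·[1/(A₁E₁) + 1/(A₂E₂)].
|α₁ − α₂|·ΔT = 14.3×10⁻⁶ × 199 = 0.002846.
1/(A₁E₁) + 1/(A₂E₂) = 1/(575×115×10³) + 1/(1775×44×10³) = 2.793×10⁻⁸ N⁻¹.
P = 0.002846 / 2.793×10⁻⁸ = 101900 N = 101.9 kN.
σ_{magnesium alloy} = P/A₂ = 101900/1775 = 57.41 MPa, compressive.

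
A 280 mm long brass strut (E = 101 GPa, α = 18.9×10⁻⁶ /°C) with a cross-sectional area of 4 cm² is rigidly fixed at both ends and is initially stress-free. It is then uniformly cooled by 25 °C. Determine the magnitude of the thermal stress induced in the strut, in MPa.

σ ≈ 47.7 MPa (tensile)

Because both ends are immovable the net strain is zero, and the suppressed thermal strain is αΔT = 18.9×10⁻⁶ × 25 = 472.5×10⁻⁶.
The stress required to suppress this strain is σ = Eε = 101×10³ × 472.5×10⁻⁶ = 47.72 MPa, tensile since the strut is trying to contract.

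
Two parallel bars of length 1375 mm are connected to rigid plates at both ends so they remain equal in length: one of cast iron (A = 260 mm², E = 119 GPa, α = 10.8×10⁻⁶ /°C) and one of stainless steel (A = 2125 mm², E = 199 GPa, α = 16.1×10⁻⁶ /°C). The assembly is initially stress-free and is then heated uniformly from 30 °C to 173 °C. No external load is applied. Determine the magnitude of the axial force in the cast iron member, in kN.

P ≈ 21.9 kN (tensile in the cast iron)

The stainless steel has the larger α, so on heating it would change length more than the cast iron if both were free. The rigid plates force a common final length, so the stainless steel is put into compression and the cast iron into tension, with equal and opposite forces P (no external load).
Setting the final lengths equal and cancelling L: (α₁ − α₂)ΔT = P/(A₁E₁) + P/(A₂E₂).
|α₁ − α₂|·ΔT = 5.3×10⁻⁶ × 143 = 0.0007579.
1/(A₁E₁) + 1/(A₂E₂) = 1/(260×119×10³) + 1/(2125×199×10³) = 3.469×10⁻⁸ N⁻¹.
P = 0.0007579 / 3.469×10⁻⁸ = 21850 N = 21.85 kN.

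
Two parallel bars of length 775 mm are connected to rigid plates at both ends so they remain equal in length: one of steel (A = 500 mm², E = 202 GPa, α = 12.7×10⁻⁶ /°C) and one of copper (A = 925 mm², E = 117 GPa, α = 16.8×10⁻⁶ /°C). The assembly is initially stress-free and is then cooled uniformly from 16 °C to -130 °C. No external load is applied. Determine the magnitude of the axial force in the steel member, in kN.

P ≈ 31.3 kN (compressive in the steel)

Equilibrium of a rigid end plate with no external load gives equal and opposite internal forces ±P in the two members. Since α_{copper} > α_{steel}, cooling drives the copper into tension and the steel into compression.
Compatibility of the two members (thermal + elastic change equal): (α₁ − α₂)ΔT = P·[1/(A₁E₁) + 1/(A₂E₂)].
|α₁ − α₂|·ΔT = 4.1×10⁻⁶ × 146 = 0.0005986.
1/(A₁E₁) + 1/(A₂E₂) = 1/(500×202×10³) + 1/(925×117×10³) = 1.914×10⁻⁸ N⁻¹.
So P = 0.0005986 / 1.914×10⁻⁸ = 31.27 kN.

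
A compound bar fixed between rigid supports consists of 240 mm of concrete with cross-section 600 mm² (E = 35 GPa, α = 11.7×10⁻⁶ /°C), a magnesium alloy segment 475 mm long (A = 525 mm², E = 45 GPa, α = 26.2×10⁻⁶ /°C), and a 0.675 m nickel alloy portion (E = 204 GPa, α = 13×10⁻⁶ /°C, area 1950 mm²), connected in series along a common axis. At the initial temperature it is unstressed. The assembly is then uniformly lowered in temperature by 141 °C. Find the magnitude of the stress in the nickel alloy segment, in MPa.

σ ≈ 52.3 MPa (tensile)

If the supports were absent, the total length change would be Σ αᵢΔT Lᵢ = 11.7×10⁻⁶×141×240 + 26.2×10⁻⁶×141×475 + 13×10⁻⁶×141×675 = 3.388 mm.
The walls prevent any net length change, so an axial force P (same in every segment) develops. Compatibility: P · Σ Lᵢ/(AᵢEᵢ) = δ_free.
The series flexibility is Σ Lᵢ/(AᵢEᵢ) = 240/(600×35×10³) + 475/(525×45×10³) + 675/(1950×204×10³) = 3.323×10⁻⁵ mm/N.
Hence P = δ_free / Σ(L/AE) = 3.388/3.323×10⁻⁵ = 102 kN (tensile).
σ_{nickel alloy} = P / A = 102000 / 1950 = 52.28 MPa.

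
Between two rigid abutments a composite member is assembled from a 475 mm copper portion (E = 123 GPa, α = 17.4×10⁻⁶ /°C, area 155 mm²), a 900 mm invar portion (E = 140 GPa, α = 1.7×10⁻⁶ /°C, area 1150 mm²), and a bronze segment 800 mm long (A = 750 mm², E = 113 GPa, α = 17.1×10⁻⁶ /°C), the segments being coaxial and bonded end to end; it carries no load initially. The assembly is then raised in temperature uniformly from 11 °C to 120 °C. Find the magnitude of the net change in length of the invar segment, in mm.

|ΔL| ≈ 0.191 mm

With the walls removed the bar would change length by δ_free = Σ αᵢΔT Lᵢ = 17.4×10⁻⁶×109×475 + 1.7×10⁻⁶×109×900 + 17.1×10⁻⁶×109×800 = 2.559 mm.
The walls prevent any net length change, so an axial force P (same in every segment) develops. Compatibility: P · Σ Lᵢ/(AᵢEᵢ) = δ_free.
The series flexibility is Σ Lᵢ/(AᵢEᵢ) = 475/(155×123×10³) + 900/(1150×140×10³) + 800/(750×113×10³) = 3.994×10⁻⁵ mm/N.
P = 2.559 / 3.994×10⁻⁵ = 64060 N = 64.06 kN, compressive.
For the invar segment, free thermal change = 1.7×10⁻⁶×109×900 = 0.1668 mm and elastic change from P = 64060×900/(1150×140×10³) = 0.3581 mm; these oppose, so the net change is 0.191 mm (segment shortens).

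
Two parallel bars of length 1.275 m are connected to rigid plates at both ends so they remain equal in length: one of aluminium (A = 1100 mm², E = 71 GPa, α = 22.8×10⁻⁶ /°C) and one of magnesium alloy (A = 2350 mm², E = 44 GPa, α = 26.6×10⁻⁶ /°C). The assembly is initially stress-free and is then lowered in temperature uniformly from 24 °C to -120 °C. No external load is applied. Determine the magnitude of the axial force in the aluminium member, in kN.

Equilibrium of a rigid end plate with no external load gives equal and opposite internal forces ±P in the two members. Since α_{magnesium alloy} > α_{aluminium}, cooling drives the magnesium alloy into tension and the aluminium into compression.
Setting the final lengths equal and cancelling L: (α₁ − α₂)ΔT = P/(A₁E₁) + P/(A₂E₂).
|α₁ − α₂|·ΔT = 3.8×10⁻⁶ × 144 = 0.0005472.
1/(A₁E₁) + 1/(A₂E₂) = 1/(1100×71×10³) + 1/(2350×44×10³) = 2.248×10⁻⁸ N⁻¹.
P = 0.0005472 / 2.248×10⁻⁸ = 24350 N = 24.35 kN.

P ≈ 24.3 kN (compressive in the aluminium)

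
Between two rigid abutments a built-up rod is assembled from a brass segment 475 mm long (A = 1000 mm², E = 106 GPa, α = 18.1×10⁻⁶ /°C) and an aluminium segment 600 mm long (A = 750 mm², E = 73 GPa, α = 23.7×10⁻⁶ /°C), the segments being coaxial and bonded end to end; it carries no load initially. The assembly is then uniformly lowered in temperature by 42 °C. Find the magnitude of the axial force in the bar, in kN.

With the walls removed the bar would change length by δ_free = Σ αᵢΔT Lᵢ = 18.1×10⁻⁶×42×475 + 23.7×10⁻⁶×42×600 = 0.9583 mm.
Since the ends are fixed, an axial force P builds up, equal in every segment, with P · Σ Lᵢ/(AᵢEᵢ) = δ_free.
Σ Lᵢ/(AᵢEᵢ) = 475/(1000×106×10³) + 600/(750×73×10³) = 1.544×10⁻⁵ mm/N.
Hence P = δ_free / Σ(L/AE) = 0.9583/1.544×10⁻⁵ = 62.07 kN (tensile).

P ≈ 62.1 kN (tensile)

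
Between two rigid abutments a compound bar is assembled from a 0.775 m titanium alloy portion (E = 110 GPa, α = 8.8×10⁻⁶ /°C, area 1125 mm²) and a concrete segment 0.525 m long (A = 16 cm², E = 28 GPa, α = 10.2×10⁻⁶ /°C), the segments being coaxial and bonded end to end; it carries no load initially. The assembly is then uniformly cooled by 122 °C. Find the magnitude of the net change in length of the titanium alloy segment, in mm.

|ΔL| ≈ 0.315 mm

With the walls removed the bar would change length by δ_free = Σ αᵢΔT Lᵢ = 8.8×10⁻⁶×122×775 + 10.2×10⁻⁶×122×525 = 1.485 mm.
The rigid supports impose zero overall length change; the single axial force P common to all segments must satisfy P Σ Lᵢ/(AᵢEᵢ) = δ_free.
Σ Lᵢ/(AᵢEᵢ) = 775/(1125×110×10³) + 525/(1600×28×10³) = 1.798×10⁻⁵ mm/N.
Hence P = δ_free / Σ(L/AE) = 1.485/1.798×10⁻⁵ = 82.6 kN (tensile).
For the titanium alloy segment, free thermal change = 8.8×10⁻⁶×122×775 = 0.832 mm and elastic change from P = 82600×775/(1125×110×10³) = 0.5173 mm; these oppose, so the net change is 0.315 mm (segment shortens).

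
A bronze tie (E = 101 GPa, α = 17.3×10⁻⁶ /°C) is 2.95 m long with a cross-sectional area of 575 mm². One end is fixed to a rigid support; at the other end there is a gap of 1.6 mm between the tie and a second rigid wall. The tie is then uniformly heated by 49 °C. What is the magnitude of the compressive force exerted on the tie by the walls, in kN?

Free thermal elongation = αΔT L = 17.3×10⁻⁶ × 49 × 2950 = 2.501 mm.
The gap closes (δ_free > 1.6 mm) and the wall then resists a further 2.501 − 1.6 = 0.9007 mm of expansion.
Compatibility: PL/(AE) = 0.9007 mm, so σ = P/A = E × (0.9007/2950) = 30.84 MPa.
Force on the wall = σA = 30.84 × 575 mm² = 17.73 kN.

P ≈ 17.7 kN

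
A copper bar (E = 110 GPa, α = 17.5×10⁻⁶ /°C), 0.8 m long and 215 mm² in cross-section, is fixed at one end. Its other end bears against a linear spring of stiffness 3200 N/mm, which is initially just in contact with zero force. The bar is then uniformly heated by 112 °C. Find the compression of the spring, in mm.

δ ≈ 1.41 mm

If the spring were absent the bar would lengthen by αΔT L = 17.5×10⁻⁶ × 112 × 800 = 1.568 mm.
With a force P in the spring, the elastic change of the bar is PL/(AE) and that of the spring is P/k; compatibility requires their sum to equal δ_free.
So P = δ_free / [L/(AE) + 1/k] = 1.568 / [ 800/(215×110×10³) + 1/(3200) ].
P = 1.568 / 0.0003463 = 4528 N.
Spring compression = P/k = 4528/(3200) = 1.415 mm.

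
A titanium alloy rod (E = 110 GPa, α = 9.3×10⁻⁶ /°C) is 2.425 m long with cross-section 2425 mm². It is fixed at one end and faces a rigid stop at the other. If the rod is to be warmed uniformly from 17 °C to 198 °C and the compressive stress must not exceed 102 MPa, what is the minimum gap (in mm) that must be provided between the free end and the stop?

Free expansion if unrestrained: δ_free = αΔT L = 9.3×10⁻⁶ × 181 × 2425 = 4.082 mm.
A stress of 102 MPa corresponds to the wall pushing the rod back by σL/E = 102×2425/(110×10³) = 2.249 mm.
So the gap has to take up the difference, g_min = δ_free − σL/E = 4.082 − 2.249 = 1.833 mm.

g ≈ 1.83 mm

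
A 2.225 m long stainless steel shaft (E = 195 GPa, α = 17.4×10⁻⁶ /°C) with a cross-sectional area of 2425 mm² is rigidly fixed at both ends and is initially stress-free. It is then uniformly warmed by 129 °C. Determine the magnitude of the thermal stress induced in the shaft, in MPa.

σ ≈ 438 MPa (compressive)

With length fixed, the mechanical strain must cancel the thermal strain αΔT = 17.4×10⁻⁶ × 129 = 2244.6×10⁻⁶.
Hence σ = E·αΔT = 195×10³ × 2244.6×10⁻⁶ = 437.7 MPa, compressive.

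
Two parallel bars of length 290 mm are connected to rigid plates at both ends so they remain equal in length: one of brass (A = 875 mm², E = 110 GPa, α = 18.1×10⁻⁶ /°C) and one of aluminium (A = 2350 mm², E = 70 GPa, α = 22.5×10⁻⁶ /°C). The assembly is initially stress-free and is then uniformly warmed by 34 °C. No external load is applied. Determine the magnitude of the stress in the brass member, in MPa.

Both members must finish at the same length. With the larger α, the aluminium tends to over-expand; the plates restrain it, putting the aluminium in compression and the brass in tension. With no external load the two internal forces are equal and opposite, magnitude P.
Setting the final lengths equal and cancelling L: (α₁ − α₂)ΔT = P/(A₁E₁) + P/(A₂E₂).
|α₁ − α₂|·ΔT = 4.4×10⁻⁶ × 34 = 0.0001496.
1/(A₁E₁) + 1/(A₂E₂) = 1/(875×110×10³) + 1/(2350×70×10³) = 1.647×10⁻⁸ N⁻¹.
So P = 0.0001496 / 1.647×10⁻⁸ = 9.084 kN.
σ_{brass} = P/A₁ = 9084/875 = 10.38 MPa, tensile.

σ ≈ 10.4 MPa (tensile)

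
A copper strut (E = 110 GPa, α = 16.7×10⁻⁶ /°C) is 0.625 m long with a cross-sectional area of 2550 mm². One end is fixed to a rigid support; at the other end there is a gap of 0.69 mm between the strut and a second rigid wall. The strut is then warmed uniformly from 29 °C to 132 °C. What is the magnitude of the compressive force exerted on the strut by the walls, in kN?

P ≈ 173 kN

Free thermal elongation = αΔT L = 16.7×10⁻⁶ × 103 × 625 = 1.075 mm.
After closing the 0.69 mm clearance, 1.075 − 0.69 = 0.3851 mm of expansion remains to be suppressed by the wall.
That suppressed elongation corresponds to σ = E·Δ/L = 110×10³ × 0.3851/625 = 67.77 MPa.
P = σA = 67.77 × 2550 = 172.8 kN.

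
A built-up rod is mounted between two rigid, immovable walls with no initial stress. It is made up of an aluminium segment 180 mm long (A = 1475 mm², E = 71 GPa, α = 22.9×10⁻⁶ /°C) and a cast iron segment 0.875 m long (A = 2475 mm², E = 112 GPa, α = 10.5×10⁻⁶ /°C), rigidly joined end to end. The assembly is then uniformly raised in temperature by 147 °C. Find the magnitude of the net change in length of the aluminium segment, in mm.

If the supports were absent, the total length change would be Σ αᵢΔT Lᵢ = 22.9×10⁻⁶×147×180 + 10.5×10⁻⁶×147×875 = 1.956 mm.
The walls prevent any net length change, so an axial force P (same in every segment) develops. Compatibility: P · Σ Lᵢ/(AᵢEᵢ) = δ_free.
Σ Lᵢ/(AᵢEᵢ) = 180/(1475×71×10³) + 875/(2475×112×10³) = 4.875×10⁻⁶ mm/N.
Hence P = δ_free / Σ(L/AE) = 1.956/4.875×10⁻⁶ = 401.3 kN (compressive).
For the aluminium segment, free thermal change = 22.9×10⁻⁶×147×180 = 0.6059 mm and elastic change from P = 401300×180/(1475×71×10³) = 0.6898 mm; these oppose, so the net change is 0.0838 mm (segment shortens).

|ΔL| ≈ 0.0838 mm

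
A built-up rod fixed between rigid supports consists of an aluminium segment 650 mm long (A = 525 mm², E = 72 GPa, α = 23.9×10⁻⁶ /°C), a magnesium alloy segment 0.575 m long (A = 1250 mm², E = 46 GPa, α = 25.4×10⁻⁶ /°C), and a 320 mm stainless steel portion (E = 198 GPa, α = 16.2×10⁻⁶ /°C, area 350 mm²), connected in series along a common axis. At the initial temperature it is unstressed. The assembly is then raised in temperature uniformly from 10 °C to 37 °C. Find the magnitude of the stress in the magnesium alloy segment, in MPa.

Free thermal expansion of the whole bar: Σ αᵢΔT Lᵢ = 23.9×10⁻⁶×27×650 + 25.4×10⁻⁶×27×575 + 16.2×10⁻⁶×27×320 = 0.9537 mm.
The walls prevent any net length change, so an axial force P (same in every segment) develops. Compatibility: P · Σ Lᵢ/(AᵢEᵢ) = δ_free.
Σ Lᵢ/(AᵢEᵢ) = 650/(525×72×10³) + 575/(1250×46×10³) + 320/(350×198×10³) = 3.181×10⁻⁵ mm/N.
P = 0.9537 / 3.181×10⁻⁵ = 29980 N = 29.98 kN, compressive.
σ_{magnesium alloy} = P / A = 29980 / 1250 = 23.98 MPa.

σ ≈ 24 MPa (compressive)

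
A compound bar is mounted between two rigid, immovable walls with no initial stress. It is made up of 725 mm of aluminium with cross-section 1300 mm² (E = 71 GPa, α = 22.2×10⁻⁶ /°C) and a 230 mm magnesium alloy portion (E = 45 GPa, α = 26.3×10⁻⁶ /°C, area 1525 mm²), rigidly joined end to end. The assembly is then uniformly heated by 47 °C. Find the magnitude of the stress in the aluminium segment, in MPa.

With the walls removed the bar would change length by δ_free = Σ αᵢΔT Lᵢ = 22.2×10⁻⁶×47×725 + 26.3×10⁻⁶×47×230 = 1.041 mm.
Since the ends are fixed, an axial force P builds up, equal in every segment, with P · Σ Lᵢ/(AᵢEᵢ) = δ_free.
Σ Lᵢ/(AᵢEᵢ) = 725/(1300×71×10³) + 230/(1525×45×10³) = 1.121×10⁻⁵ mm/N.
P = 1.041 / 1.121×10⁻⁵ = 92870 N = 92.87 kN, compressive.
σ_{aluminium} = P / A = 92870 / 1300 = 71.44 MPa.

σ ≈ 71.4 MPa (compressive)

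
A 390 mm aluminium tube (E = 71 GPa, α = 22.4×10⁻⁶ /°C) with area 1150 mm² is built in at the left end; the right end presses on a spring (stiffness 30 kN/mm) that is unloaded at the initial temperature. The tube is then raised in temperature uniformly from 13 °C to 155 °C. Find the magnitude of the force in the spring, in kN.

If the spring were absent the tube would lengthen by αΔT L = 22.4×10⁻⁶ × 142 × 390 = 1.241 mm.
With a force P in the spring, the elastic change of the tube is PL/(AE) and that of the spring is P/k; compatibility requires their sum to equal δ_free.
So P = δ_free / [L/(AE) + 1/k] = 1.241 / [ 390/(1150×71×10³) + 1/(30×10³) ].
P = 1.241 / 3.811×10⁻⁵ = 32550 N.

P ≈ 32.6 kN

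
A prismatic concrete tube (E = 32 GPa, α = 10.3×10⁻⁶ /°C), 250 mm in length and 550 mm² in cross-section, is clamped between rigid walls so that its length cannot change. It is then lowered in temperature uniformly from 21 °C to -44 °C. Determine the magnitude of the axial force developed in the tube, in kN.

P ≈ 11.8 kN (tensile)

With zero net strain, σ = E·αΔT = 32 GPa × 10.3×10⁻⁶ × 65 = 21.42 MPa.
Then P = σA = 21.42 × 550 mm² = 11.78 kN, tensile.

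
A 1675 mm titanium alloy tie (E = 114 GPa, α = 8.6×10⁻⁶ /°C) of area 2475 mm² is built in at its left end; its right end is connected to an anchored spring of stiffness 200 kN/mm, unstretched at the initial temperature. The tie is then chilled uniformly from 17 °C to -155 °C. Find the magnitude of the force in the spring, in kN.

P ≈ 227 kN

Free thermal contraction: δ_free = αΔT L = 8.6×10⁻⁶ × 172 × 1675 = 2.478 mm.
Let P be the tensile force in the spring. The tie extends elastically by PL/(AE) and the spring stretches by P/k; together these equal δ_free.
So P = δ_free / [L/(AE) + 1/k] = 2.478 / [ 1675/(2475×114×10³) + 1/(200×10³) ].
P = 2.478 / 1.094×10⁻⁵ = 226500 N.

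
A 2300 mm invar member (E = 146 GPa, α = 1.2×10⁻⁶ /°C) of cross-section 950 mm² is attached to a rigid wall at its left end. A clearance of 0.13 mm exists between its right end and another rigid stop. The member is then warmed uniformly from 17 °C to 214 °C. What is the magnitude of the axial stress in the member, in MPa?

σ ≈ 26.3 MPa (compressive)

Free thermal elongation = αΔT L = 1.2×10⁻⁶ × 197 × 2300 = 0.5437 mm.
This exceeds the 0.13 mm gap, so the wall pushes back. The portion of expansion that must be recovered elastically is δ_free − gap = 0.5437 − 0.13 = 0.4137 mm.
So σ = E(δ_free − g)/L = 146×10³ × 0.4137/2300 = 26.26 MPa.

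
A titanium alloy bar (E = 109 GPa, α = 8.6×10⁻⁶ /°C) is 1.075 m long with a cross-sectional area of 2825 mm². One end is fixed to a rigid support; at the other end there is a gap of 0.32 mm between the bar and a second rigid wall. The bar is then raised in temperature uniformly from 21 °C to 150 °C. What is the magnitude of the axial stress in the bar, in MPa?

σ ≈ 88.5 MPa (compressive)

If the wall were absent the bar would grow by αΔT L = 8.6×10⁻⁶ × 129 × 1075 = 1.193 mm.
After closing the 0.32 mm clearance, 1.193 − 0.32 = 0.8726 mm of expansion remains to be suppressed by the wall.
So σ = E(δ_free − g)/L = 109×10³ × 0.8726/1075 = 88.48 MPa.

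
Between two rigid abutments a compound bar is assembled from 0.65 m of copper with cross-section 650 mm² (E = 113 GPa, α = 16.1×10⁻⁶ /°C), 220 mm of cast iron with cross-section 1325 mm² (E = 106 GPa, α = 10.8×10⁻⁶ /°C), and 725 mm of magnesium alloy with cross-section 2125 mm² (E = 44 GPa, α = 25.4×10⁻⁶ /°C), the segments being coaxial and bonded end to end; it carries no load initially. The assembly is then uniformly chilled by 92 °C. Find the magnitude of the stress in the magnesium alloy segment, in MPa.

σ ≈ 74.5 MPa (tensile)

If the supports were absent, the total length change would be Σ αᵢΔT Lᵢ = 16.1×10⁻⁶×92×650 + 10.8×10⁻⁶×92×220 + 25.4×10⁻⁶×92×725 = 2.876 mm.
The walls prevent any net length change, so an axial force P (same in every segment) develops. Compatibility: P · Σ Lᵢ/(AᵢEᵢ) = δ_free.
The series flexibility is Σ Lᵢ/(AᵢEᵢ) = 650/(650×113×10³) + 220/(1325×106×10³) + 725/(2125×44×10³) = 1.817×10⁻⁵ mm/N.
Hence P = δ_free / Σ(L/AE) = 2.876/1.817×10⁻⁵ = 158.3 kN (tensile).
σ_{magnesium alloy} = P / A = 158300 / 2125 = 74.47 MPa.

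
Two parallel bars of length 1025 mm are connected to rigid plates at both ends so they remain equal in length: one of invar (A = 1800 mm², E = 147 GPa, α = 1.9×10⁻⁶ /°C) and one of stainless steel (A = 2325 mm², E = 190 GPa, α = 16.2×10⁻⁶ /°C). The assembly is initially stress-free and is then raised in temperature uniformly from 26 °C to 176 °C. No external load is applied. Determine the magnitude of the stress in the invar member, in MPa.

σ ≈ 197 MPa (tensile)

The stainless steel has the larger α, so on heating it would change length more than the invar if both were free. The rigid plates force a common final length, so the stainless steel is put into compression and the invar into tension, with equal and opposite forces P (no external load).
Setting the final lengths equal and cancelling L: (α₁ − α₂)ΔT = P/(A₁E₁) + P/(A₂E₂).
|α₁ − α₂|·ΔT = 14.3×10⁻⁶ × 150 = 0.002145.
1/(A₁E₁) + 1/(A₂E₂) = 1/(1800×147×10³) + 1/(2325×190×10³) = 6.043×10⁻⁹ N⁻¹.
So P = 0.002145 / 6.043×10⁻⁹ = 355 kN.
σ_{invar} = P/A₁ = 355000/1800 = 197.2 MPa, tensile.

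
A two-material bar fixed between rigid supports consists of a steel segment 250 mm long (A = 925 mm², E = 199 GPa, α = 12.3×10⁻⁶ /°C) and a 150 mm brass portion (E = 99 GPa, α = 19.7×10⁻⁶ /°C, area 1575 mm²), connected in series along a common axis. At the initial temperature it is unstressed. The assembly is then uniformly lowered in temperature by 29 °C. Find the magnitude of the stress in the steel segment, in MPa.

If the supports were absent, the total length change would be Σ αᵢΔT Lᵢ = 12.3×10⁻⁶×29×250 + 19.7×10⁻⁶×29×150 = 0.1749 mm.
The rigid supports impose zero overall length change; the single axial force P common to all segments must satisfy P Σ Lᵢ/(AᵢEᵢ) = δ_free.
Σ Lᵢ/(AᵢEᵢ) = 250/(925×199×10³) + 150/(1575×99×10³) = 2.32×10⁻⁶ mm/N.
Hence P = δ_free / Σ(L/AE) = 0.1749/2.32×10⁻⁶ = 75.37 kN (tensile).
σ_{steel} = P / A = 75370 / 925 = 81.48 MPa.

σ ≈ 81.5 MPa (tensile)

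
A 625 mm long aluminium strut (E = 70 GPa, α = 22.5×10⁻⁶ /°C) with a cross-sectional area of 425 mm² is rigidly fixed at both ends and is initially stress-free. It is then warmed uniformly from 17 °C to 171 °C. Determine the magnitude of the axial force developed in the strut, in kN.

P ≈ 103 kN (compressive)

Full restraint means ε = 0, so the stress is σ = EαΔT = 70×10³ × 22.5×10⁻⁶ × 154 = 242.5 MPa.
P = AEαΔT = 425 × 70×10³ × 22.5×10⁻⁶ × 154 = 103.1 kN (compressive).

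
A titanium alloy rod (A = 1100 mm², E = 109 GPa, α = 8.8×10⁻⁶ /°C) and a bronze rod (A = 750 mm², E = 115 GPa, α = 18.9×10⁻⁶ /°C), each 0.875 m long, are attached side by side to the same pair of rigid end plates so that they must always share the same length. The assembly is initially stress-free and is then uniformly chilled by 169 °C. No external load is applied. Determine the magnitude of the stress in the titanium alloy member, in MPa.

Both members must finish at the same length. With the larger α, the bronze tends to over-contract; the plates restrain it, putting the bronze in tension and the titanium alloy in compression. With no external load the two internal forces are equal and opposite, magnitude P.
Compatibility of the two members (thermal + elastic change equal): (α₁ − α₂)ΔT = P·[1/(A₁E₁) + 1/(A₂E₂)].
|α₁ − α₂|·ΔT = 10.1×10⁻⁶ × 169 = 0.001707.
1/(A₁E₁) + 1/(A₂E₂) = 1/(1100×109×10³) + 1/(750×115×10³) = 1.993×10⁻⁸ N⁻¹.
P = 0.001707 / 1.993×10⁻⁸ = 85630 N = 85.63 kN.
σ_{titanium alloy} = P/A₁ = 85630/1100 = 77.84 MPa, compressive.

σ ≈ 77.8 MPa (compressive)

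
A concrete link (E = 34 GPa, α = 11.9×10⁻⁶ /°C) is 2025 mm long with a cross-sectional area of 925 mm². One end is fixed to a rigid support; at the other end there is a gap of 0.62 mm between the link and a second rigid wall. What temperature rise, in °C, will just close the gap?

The gap closes when αΔT L = 0.62 mm, since the link is still unstressed at that instant.
So ΔT = g/(αL) = 0.62/(11.9×10⁻⁶ × 2025) = 25.73 °C.

ΔT ≈ 25.7 °C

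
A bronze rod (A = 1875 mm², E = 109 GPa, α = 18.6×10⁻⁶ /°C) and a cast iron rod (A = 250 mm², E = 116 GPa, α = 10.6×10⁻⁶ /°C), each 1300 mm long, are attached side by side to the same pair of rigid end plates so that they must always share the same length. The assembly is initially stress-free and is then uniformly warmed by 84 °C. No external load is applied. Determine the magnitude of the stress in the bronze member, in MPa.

Equilibrium of a rigid end plate with no external load gives equal and opposite internal forces ±P in the two members. Since α_{bronze} > α_{cast iron}, heating drives the bronze into compression and the cast iron into tension.
Compatibility of the two members (thermal + elastic change equal): (α₁ − α₂)ΔT = P·[1/(A₁E₁) + 1/(A₂E₂)].
|α₁ − α₂|·ΔT = 8×10⁻⁶ × 84 = 0.000672.
1/(A₁E₁) + 1/(A₂E₂) = 1/(1875×109×10³) + 1/(250×116×10³) = 3.938×10⁻⁸ N⁻¹.
So P = 0.000672 / 3.938×10⁻⁸ = 17.07 kN.
σ_{bronze} = P/A₁ = 17070/1875 = 9.102 MPa, compressive.

σ ≈ 9.1 MPa (compressive)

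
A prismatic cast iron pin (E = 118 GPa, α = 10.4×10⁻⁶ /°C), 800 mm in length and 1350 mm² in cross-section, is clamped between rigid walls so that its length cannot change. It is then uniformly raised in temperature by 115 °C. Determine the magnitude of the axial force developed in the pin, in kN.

With zero net strain, σ = E·αΔT = 118 GPa × 10.4×10⁻⁶ × 115 = 141.1 MPa.
Axial force P = σA = 141.1 × 1350 = 190500 N = 190.5 kN, compressive.

P ≈ 191 kN (compressive)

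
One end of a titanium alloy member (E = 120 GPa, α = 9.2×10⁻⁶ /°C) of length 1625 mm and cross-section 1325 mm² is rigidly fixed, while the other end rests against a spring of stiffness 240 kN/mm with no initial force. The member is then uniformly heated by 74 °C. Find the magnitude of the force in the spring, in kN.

P ≈ 76.9 kN

Free thermal expansion: δ_free = αΔT L = 9.2×10⁻⁶ × 74 × 1625 = 1.106 mm.
Let P be the compressive force at the spring. The member shortens elastically by PL/(AE) and the spring compresses by P/k; together these equal δ_free.
P [ L/(AE) + 1/k ] = δ_free → P [ 1625/(1325×120×10³) + 1/(240×10³) ] = 1.106.
P = 1.106 / 1.439×10⁻⁵ = 76900 N.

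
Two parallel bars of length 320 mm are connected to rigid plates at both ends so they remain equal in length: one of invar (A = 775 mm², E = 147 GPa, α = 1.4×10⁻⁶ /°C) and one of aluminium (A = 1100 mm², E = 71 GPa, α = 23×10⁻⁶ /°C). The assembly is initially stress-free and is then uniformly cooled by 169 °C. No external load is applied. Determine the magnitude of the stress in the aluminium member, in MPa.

Both members must finish at the same length. With the larger α, the aluminium tends to over-contract; the plates restrain it, putting the aluminium in tension and the invar in compression. With no external load the two internal forces are equal and opposite, magnitude P.
Equating the net (thermal + elastic) strains gives |α₁ − α₂|·ΔT = P·[1/(A₁E₁) + 1/(A₂E₂)].
|α₁ − α₂|·ΔT = 21.6×10⁻⁶ × 169 = 0.00365.
1/(A₁E₁) + 1/(A₂E₂) = 1/(775×147×10³) + 1/(1100×71×10³) = 2.158×10⁻⁸ N⁻¹.
P = 0.00365 / 2.158×10⁻⁸ = 169100 N = 169.1 kN.
σ_{aluminium} = P/A₂ = 169100/1100 = 153.8 MPa, tensile.

σ ≈ 154 MPa (tensile)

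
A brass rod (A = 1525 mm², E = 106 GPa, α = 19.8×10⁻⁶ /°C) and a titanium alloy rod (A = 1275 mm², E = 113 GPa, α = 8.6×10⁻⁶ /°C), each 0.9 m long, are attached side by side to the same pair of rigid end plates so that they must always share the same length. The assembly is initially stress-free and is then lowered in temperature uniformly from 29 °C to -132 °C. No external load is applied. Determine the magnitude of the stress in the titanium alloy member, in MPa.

σ ≈ 108 MPa (compressive)

Both members must finish at the same length. With the larger α, the brass tends to over-contract; the plates restrain it, putting the brass in tension and the titanium alloy in compression. With no external load the two internal forces are equal and opposite, magnitude P.
Equating the net (thermal + elastic) strains gives |α₁ − α₂|·ΔT = P·[1/(A₁E₁) + 1/(A₂E₂)].
|α₁ − α₂|·ΔT = 11.2×10⁻⁶ × 161 = 0.001803.
1/(A₁E₁) + 1/(A₂E₂) = 1/(1525×106×10³) + 1/(1275×113×10³) = 1.313×10⁻⁸ N⁻¹.
P = 0.001803 / 1.313×10⁻⁸ = 137400 N = 137.4 kN.
σ_{titanium alloy} = P/A₂ = 137400/1275 = 107.7 MPa, compressive.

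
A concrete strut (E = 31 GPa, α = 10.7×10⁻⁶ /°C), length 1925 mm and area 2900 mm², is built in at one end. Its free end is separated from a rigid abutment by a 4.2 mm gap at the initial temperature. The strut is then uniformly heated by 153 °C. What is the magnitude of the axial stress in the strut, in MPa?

σ ≈ 0 MPa

Unrestrained expansion: δ_free = αΔT L = 10.7×10⁻⁶ × 153 × 1925 = 3.151 mm.
Since δ_free = 3.15 mm is less than the 4.2 mm gap, the strut never touches the wall. No axial force develops.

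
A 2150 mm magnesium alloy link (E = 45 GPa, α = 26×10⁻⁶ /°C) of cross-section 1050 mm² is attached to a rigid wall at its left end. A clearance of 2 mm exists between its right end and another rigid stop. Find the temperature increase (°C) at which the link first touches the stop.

ΔT ≈ 35.8 °C

The gap closes when αΔT L = 2 mm, since the link is still unstressed at that instant.
ΔT = 2 / (26×10⁻⁶ × 2150) = 35.78 °C.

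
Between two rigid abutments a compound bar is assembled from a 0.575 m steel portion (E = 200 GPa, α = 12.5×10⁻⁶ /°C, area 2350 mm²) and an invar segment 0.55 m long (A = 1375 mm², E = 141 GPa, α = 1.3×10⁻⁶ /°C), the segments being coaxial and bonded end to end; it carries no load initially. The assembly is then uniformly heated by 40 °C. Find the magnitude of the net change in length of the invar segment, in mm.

|ΔL| ≈ 0.192 mm

With the walls removed the bar would change length by δ_free = Σ αᵢΔT Lᵢ = 12.5×10⁻⁶×40×575 + 1.3×10⁻⁶×40×550 = 0.3161 mm.
The rigid supports impose zero overall length change; the single axial force P common to all segments must satisfy P Σ Lᵢ/(AᵢEᵢ) = δ_free.
The series flexibility is Σ Lᵢ/(AᵢEᵢ) = 575/(2350×200×10³) + 550/(1375×141×10³) = 4.06×10⁻⁶ mm/N.
Hence P = δ_free / Σ(L/AE) = 0.3161/4.06×10⁻⁶ = 77.85 kN (compressive).
For the invar segment, free thermal change = 1.3×10⁻⁶×40×550 = 0.0286 mm and elastic change from P = 77850×550/(1375×141×10³) = 0.2209 mm; these oppose, so the net change is 0.192 mm (segment shortens).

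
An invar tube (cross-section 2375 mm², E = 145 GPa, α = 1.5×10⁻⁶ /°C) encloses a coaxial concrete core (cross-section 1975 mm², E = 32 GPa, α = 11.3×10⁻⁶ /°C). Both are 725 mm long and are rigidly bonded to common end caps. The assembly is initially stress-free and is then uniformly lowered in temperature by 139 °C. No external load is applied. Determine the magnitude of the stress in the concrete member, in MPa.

σ ≈ 36.8 MPa (tensile)

Equilibrium of a rigid end plate with no external load gives equal and opposite internal forces ±P in the two members. Since α_{concrete} > α_{invar}, cooling drives the concrete into tension and the invar into compression.
Compatibility of the two members (thermal + elastic change equal): (α₁ − α₂)ΔT = P·[1/(A₁E₁) + 1/(A₂E₂)].
|α₁ − α₂|·ΔT = 9.8×10⁻⁶ × 139 = 0.001362.
1/(A₁E₁) + 1/(A₂E₂) = 1/(2375×145×10³) + 1/(1975×32×10³) = 1.873×10⁻⁸ N⁻¹.
So P = 0.001362 / 1.873×10⁻⁸ = 72.74 kN.
σ_{concrete} = P/A₂ = 72740/1975 = 36.83 MPa, tensile.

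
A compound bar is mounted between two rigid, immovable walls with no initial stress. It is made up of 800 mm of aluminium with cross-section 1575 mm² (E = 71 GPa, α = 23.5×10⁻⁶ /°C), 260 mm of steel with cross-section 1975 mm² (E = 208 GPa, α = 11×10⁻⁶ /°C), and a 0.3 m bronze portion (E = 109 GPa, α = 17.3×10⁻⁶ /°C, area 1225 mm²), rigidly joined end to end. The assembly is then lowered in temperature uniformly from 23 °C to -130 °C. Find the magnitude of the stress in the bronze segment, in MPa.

σ ≈ 334 MPa (tensile)

If the supports were absent, the total length change would be Σ αᵢΔT Lᵢ = 23.5×10⁻⁶×153×800 + 11×10⁻⁶×153×260 + 17.3×10⁻⁶×153×300 = 4.108 mm.
The rigid supports impose zero overall length change; the single axial force P common to all segments must satisfy P Σ Lᵢ/(AᵢEᵢ) = δ_free.
The series flexibility is Σ Lᵢ/(AᵢEᵢ) = 800/(1575×71×10³) + 260/(1975×208×10³) + 300/(1225×109×10³) = 1.003×10⁻⁵ mm/N.
So P = 4.108 / 1.003×10⁻⁵ = 409.4 kN, tensile.
σ_{bronze} = P / A = 409400 / 1225 = 334.2 MPa.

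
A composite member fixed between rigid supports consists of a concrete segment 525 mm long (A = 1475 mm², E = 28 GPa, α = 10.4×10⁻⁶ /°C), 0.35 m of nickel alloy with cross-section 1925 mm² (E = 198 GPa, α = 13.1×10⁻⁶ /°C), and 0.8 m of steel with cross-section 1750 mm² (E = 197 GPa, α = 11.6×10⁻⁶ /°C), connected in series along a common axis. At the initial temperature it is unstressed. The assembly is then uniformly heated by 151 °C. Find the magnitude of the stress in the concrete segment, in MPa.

Free thermal expansion of the whole bar: Σ αᵢΔT Lᵢ = 10.4×10⁻⁶×151×525 + 13.1×10⁻⁶×151×350 + 11.6×10⁻⁶×151×800 = 2.918 mm.
Since the ends are fixed, an axial force P builds up, equal in every segment, with P · Σ Lᵢ/(AᵢEᵢ) = δ_free.
Σ Lᵢ/(AᵢEᵢ) = 525/(1475×28×10³) + 350/(1925×198×10³) + 800/(1750×197×10³) = 1.595×10⁻⁵ mm/N.
So P = 2.918 / 1.595×10⁻⁵ = 182.9 kN, compressive.
σ_{concrete} = P / A = 182900 / 1475 = 124 MPa.

σ ≈ 124 MPa (compressive)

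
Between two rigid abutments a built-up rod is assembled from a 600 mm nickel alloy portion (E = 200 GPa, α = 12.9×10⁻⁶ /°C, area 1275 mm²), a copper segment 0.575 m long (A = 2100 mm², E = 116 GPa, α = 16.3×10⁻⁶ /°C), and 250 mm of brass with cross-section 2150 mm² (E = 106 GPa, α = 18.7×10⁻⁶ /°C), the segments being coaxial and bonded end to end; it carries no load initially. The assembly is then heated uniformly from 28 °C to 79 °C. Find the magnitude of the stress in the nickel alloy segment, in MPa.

Free thermal expansion of the whole bar: Σ αᵢΔT Lᵢ = 12.9×10⁻⁶×51×600 + 16.3×10⁻⁶×51×575 + 18.7×10⁻⁶×51×250 = 1.111 mm.
The rigid supports impose zero overall length change; the single axial force P common to all segments must satisfy P Σ Lᵢ/(AᵢEᵢ) = δ_free.
Σ Lᵢ/(AᵢEᵢ) = 600/(1275×200×10³) + 575/(2100×116×10³) + 250/(2150×106×10³) = 5.81×10⁻⁶ mm/N.
So P = 1.111 / 5.81×10⁻⁶ = 191.2 kN, compressive.
σ_{nickel alloy} = P / A = 191200 / 1275 = 150 MPa.

σ ≈ 150 MPa (compressive)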